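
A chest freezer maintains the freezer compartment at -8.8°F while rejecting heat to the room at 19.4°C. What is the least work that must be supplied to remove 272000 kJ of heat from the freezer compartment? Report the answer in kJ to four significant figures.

45680 kJ

In absolute terms T_C = 250.48 K and T_H = 292.55 K, so ΔT = 42.07 K.
The reversible limit is COP_R = T_C/ΔT = 5.954, so W_min = Q_C/COP = Q_C·ΔT/T_C.
W_min = 272000 × 42.07/250.48 = 45680 kJ.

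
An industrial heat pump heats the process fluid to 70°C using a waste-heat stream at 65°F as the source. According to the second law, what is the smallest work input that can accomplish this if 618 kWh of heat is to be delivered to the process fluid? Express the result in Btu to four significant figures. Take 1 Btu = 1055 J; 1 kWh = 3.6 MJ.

In absolute terms T_C = 291.48 K and T_H = 343.15 K, so ΔT = 51.67 K.
The reversible limit is COP_HP = T_H/ΔT = 6.642, so W_min = Q_H/COP = Q_H·ΔT/T_H.
W_min = 618.0 × 51.67/343.15 = 93.05 kWh = 317500 Btu.

317500 Btu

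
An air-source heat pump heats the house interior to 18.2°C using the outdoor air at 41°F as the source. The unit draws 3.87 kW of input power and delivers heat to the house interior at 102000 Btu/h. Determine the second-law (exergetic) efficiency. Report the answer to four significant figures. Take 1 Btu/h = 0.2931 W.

0.3500

Converting, Q̇_H = 102000 Btu/h = 29.90 kW, so COP_actual = Q̇_H/Ẇ = 29.90/3.870 = 7.725.
In absolute terms T_C = 278.15 K and T_H = 291.35 K, so ΔT = 13.20 K.
COP_Carnot = T_H/ΔT = 291.35/13.20 = 22.07.
η_II = COP_actual/COP_Carnot = 7.725/22.07 = 0.3500.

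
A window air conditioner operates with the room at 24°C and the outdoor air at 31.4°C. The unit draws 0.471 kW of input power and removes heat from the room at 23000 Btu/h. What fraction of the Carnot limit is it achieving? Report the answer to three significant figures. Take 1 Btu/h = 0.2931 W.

0.356

Converting, Q̇_C = 23000 Btu/h = 6.741 kW, so COP_actual = Q̇_C/Ẇ = 6.741/0.4710 = 14.31.
In absolute terms T_C = 297.15 K and T_H = 304.55 K, so ΔT = 7.400 K.
COP_Carnot = T_C/ΔT = 297.15/7.400 = 40.16.
η_II = COP_actual/COP_Carnot = 14.31/40.16 = 0.3564.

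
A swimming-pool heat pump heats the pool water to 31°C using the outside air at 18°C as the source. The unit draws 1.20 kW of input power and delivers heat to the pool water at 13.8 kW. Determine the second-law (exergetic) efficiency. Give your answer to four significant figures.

COP_actual = Q̇_H/Ẇ = 13.80/1.200 = 11.50.
In absolute terms T_C = 291.15 K and T_H = 304.15 K, so ΔT = 13.00 K.
COP_Carnot = T_H/ΔT = 304.15/13.00 = 23.40.
η_II = COP_actual/COP_Carnot = 11.50/23.40 = 0.4915.

0.4915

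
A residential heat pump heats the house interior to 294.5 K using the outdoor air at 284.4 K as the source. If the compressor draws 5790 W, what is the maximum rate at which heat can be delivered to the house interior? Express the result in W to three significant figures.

The reservoir spacing is ΔT = 294.5 − 284.4 = 10.10 K.
COP_Carnot = T_H/ΔT = 294.50/10.10 = 29.16.
Q̇_max = COP_Carnot × Ẇ = 29.16 × 5790 W = 168800 W.

169000 W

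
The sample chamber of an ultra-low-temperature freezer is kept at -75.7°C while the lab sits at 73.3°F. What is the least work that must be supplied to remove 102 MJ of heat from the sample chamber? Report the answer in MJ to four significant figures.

In absolute terms T_C = 197.45 K and T_H = 296.09 K, so ΔT = 98.64 K.
The reversible limit is COP_R = T_C/ΔT = 2.002, so W_min = Q_C/COP = Q_C·ΔT/T_C.
W_min = 102.0 × 98.64/197.45 = 50.96 MJ.

50.96 MJ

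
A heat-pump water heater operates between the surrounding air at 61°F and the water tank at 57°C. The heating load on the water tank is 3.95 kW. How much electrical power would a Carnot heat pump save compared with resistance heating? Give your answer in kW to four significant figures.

In absolute terms T_C = 289.26 K and T_H = 330.15 K, so ΔT = 40.89 K.
COP_Carnot = T_H/ΔT = 330.15/40.89 = 8.074.
Resistance heating needs Ẇ_res = Q̇_H = 3.950 kW; the reversible heat pump needs only Ẇ_hp = Q̇_H/COP = 0.4892 kW.
Saving = 3.950 − 0.4892 = 3.461 kW.

3.461 kW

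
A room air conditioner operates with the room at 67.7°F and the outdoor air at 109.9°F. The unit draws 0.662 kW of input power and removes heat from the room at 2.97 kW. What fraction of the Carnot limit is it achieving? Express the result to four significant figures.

COP_actual = Q̇_C/Ẇ = 2.970/0.6620 = 4.486.
In absolute terms T_C = 292.98 K and T_H = 316.43 K, so ΔT = 23.44 K.
COP_Carnot = T_C/ΔT = 292.98/23.44 = 12.50.
η_II = COP_actual/COP_Carnot = 4.486/12.50 = 0.3590.

0.3590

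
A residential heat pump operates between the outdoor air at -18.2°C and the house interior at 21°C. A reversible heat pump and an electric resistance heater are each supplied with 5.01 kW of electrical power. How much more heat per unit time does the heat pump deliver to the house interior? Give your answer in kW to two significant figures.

33 kW

In absolute terms T_C = 254.95 K and T_H = 294.15 K, so ΔT = 39.20 K.
COP_Carnot = T_H/ΔT = 294.15/39.20 = 7.504.
The heat pump delivers Q̇_H = COP × Ẇ = 37.59 kW; the resistance heater delivers Ẇ = 5.010 kW.
Extra = (COP − 1)·Ẇ = 32.58 kW.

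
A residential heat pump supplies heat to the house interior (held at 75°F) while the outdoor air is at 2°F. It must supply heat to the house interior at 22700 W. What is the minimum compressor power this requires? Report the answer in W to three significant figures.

3100 W

In absolute terms T_C = 256.48 K and T_H = 297.04 K, so ΔT = 40.56 K.
COP_Carnot = T_H/ΔT = 297.04/40.56 = 7.324.
Ẇ_min = Q̇/COP_Carnot = 22700/7.324 = 3099 W.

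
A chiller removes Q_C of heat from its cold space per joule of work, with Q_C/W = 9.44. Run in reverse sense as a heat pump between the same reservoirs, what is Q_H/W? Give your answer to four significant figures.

10.44

The first law on one cycle gives Q_H = Q_C + W, so Q_H/W = Q_C/W + 1.
COP_HP = COP_R + 1 = 9.44 + 1 = 10.44.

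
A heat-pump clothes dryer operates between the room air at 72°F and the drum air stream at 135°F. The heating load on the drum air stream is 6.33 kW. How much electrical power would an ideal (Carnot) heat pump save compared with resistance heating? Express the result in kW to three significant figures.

In absolute terms T_C = 295.37 K and T_H = 330.37 K, so ΔT = 35.00 K.
COP_Carnot = T_H/ΔT = 330.37/35.00 = 9.439.
Resistance heating needs Ẇ_res = Q̇_H = 6.330 kW; the reversible heat pump needs only Ẇ_hp = Q̇_H/COP = 0.6706 kW.
Saving = 6.330 − 0.6706 = 5.659 kW.

5.66 kW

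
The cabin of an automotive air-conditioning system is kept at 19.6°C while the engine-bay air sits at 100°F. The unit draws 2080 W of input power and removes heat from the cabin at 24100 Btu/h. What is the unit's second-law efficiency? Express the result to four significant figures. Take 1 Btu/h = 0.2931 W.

Converting, Q̇_C = 24100 Btu/h = 7064 W, so COP_actual = Q̇_C/Ẇ = 7064/2080 = 3.396.
In absolute terms T_C = 292.75 K and T_H = 310.93 K, so ΔT = 18.18 K.
COP_Carnot = T_C/ΔT = 292.75/18.18 = 16.10.
η_II = COP_actual/COP_Carnot = 3.396/16.10 = 0.2109.

0.2109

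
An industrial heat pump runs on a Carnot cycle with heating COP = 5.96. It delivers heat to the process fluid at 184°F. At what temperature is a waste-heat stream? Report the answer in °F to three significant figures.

76.0 °F

COP_HP = T_H/(T_H − T_C) gives T_H − T_C = T_H/COP.
With T_H = 357.59 K, T_C = 357.59 × (1 − 1/5.96) = 297.60 K.
Converting, 297.60 K = 76.00°F.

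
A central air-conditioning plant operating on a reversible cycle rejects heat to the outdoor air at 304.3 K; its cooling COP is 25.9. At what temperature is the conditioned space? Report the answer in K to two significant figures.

For a Carnot refrigerator COP_R = T_C/(T_H − T_C), so T_C = COP·T_H/(1 + COP).
With T_H = 304.30 K, T_C = 25.9 × 304.30/26.90 = 292.99 K.

290 K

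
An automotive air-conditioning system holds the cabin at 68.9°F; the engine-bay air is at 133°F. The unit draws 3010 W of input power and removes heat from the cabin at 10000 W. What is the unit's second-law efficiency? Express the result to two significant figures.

0.40

COP_actual = Q̇_C/Ẇ = 10000/3010 = 3.322.
In absolute terms T_C = 293.65 K and T_H = 329.26 K, so ΔT = 35.61 K.
COP_Carnot = T_C/ΔT = 293.65/35.61 = 8.246.
η_II = COP_actual/COP_Carnot = 3.322/8.246 = 0.4029.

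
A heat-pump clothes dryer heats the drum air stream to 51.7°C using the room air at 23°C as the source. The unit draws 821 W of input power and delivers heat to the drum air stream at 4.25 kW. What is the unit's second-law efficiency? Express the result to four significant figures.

0.4573

Converting, Q̇_H = 4.250 kW = 4250 W, so COP_actual = Q̇_H/Ẇ = 4250/821.0 = 5.177.
In absolute terms T_C = 296.15 K and T_H = 324.85 K, so ΔT = 28.70 K.
COP_Carnot = T_H/ΔT = 324.85/28.70 = 11.32.
η_II = COP_actual/COP_Carnot = 5.177/11.32 = 0.4573.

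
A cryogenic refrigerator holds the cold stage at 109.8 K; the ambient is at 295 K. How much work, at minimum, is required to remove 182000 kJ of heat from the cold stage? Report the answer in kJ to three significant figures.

The reservoir spacing is ΔT = 295 − 109.8 = 185.2 K.
The reversible limit is COP_R = T_C/ΔT = 0.5929, so W_min = Q_C/COP = Q_C·ΔT/T_C.
W_min = 182000 × 185.2/109.80 = 307000 kJ.

307000 kJ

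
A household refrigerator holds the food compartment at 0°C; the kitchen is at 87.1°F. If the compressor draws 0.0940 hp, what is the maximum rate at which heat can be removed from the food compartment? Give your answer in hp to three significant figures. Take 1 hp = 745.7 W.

In absolute terms T_C = 273.15 K and T_H = 303.76 K, so ΔT = 30.61 K.
COP_Carnot = T_C/ΔT = 273.15/30.61 = 8.923.
Q̇_max = COP_Carnot × Ẇ = 8.923 × 0.09400 hp = 0.8388 hp.

0.839 hp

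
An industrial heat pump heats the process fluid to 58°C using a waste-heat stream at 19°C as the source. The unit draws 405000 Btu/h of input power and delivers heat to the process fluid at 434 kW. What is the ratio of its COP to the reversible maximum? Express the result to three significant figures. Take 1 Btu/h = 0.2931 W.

Converting, Q̇_H = 434.0 kW = 1481000 Btu/h, so COP_actual = Q̇_H/Ẇ = 1481000/405000 = 3.656.
In absolute terms T_C = 292.15 K and T_H = 331.15 K, so ΔT = 39.00 K.
COP_Carnot = T_H/ΔT = 331.15/39.00 = 8.491.
η_II = COP_actual/COP_Carnot = 3.656/8.491 = 0.4306.

0.431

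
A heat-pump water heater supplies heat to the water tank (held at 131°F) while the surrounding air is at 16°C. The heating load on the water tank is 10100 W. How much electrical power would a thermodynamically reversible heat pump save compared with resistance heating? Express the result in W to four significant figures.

In absolute terms T_C = 289.15 K and T_H = 328.15 K, so ΔT = 39.00 K.
COP_Carnot = T_H/ΔT = 328.15/39.00 = 8.414.
Resistance heating needs Ẇ_res = Q̇_H = 10100 W; the reversible heat pump needs only Ẇ_hp = Q̇_H/COP = 1200 W.
Saving = 10100 − 1200 = 8900 W.

8900 W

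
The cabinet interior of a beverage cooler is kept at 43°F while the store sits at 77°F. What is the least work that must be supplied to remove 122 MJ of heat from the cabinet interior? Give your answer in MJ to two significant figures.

8.3 MJ

In absolute terms T_C = 279.26 K and T_H = 298.15 K, so ΔT = 18.89 K.
The reversible limit is COP_R = T_C/ΔT = 14.78, so W_min = Q_C/COP = Q_C·ΔT/T_C.
W_min = 122.0 × 18.89/279.26 = 8.252 MJ.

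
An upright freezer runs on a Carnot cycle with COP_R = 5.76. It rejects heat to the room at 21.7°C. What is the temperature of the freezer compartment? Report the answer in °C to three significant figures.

For a Carnot refrigerator COP_R = T_C/(T_H − T_C), so T_C = COP·T_H/(1 + COP).
With T_H = 294.85 K, T_C = 5.76 × 294.85/6.760 = 251.23 K.
Converting, 251.23 K = -21.92°C.

-21.9 °C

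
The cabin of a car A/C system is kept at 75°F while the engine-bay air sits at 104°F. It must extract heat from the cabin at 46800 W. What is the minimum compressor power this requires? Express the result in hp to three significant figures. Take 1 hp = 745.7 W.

3.40 hp

In absolute terms T_C = 297.04 K and T_H = 313.15 K, so ΔT = 16.11 K.
COP_Carnot = T_C/ΔT = 297.04/16.11 = 18.44.
Ẇ_min = Q̇/COP_Carnot = 46800/18.44 = 2538 W = 3.404 hp.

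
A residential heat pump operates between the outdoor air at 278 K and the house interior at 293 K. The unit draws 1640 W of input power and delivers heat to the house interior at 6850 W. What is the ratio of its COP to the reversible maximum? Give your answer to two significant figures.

COP_actual = Q̇_H/Ẇ = 6850/1640 = 4.177.
The reservoir spacing is ΔT = 293 − 278 = 15.00 K.
COP_Carnot = T_H/ΔT = 293.00/15.00 = 19.53.
η_II = COP_actual/COP_Carnot = 4.177/19.53 = 0.2138.

0.21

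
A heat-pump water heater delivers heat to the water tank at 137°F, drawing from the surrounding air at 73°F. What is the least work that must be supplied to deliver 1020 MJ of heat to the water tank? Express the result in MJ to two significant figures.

110 MJ

In absolute terms T_C = 295.93 K and T_H = 331.48 K, so ΔT = 35.56 K.
The reversible limit is COP_HP = T_H/ΔT = 9.323, so W_min = Q_H/COP = Q_H·ΔT/T_H.
W_min = 1020 × 35.56/331.48 = 109.4 MJ.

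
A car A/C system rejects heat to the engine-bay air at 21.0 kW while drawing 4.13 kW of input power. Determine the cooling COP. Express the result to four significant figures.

4.085

The first law gives Q̇_H = Q̇_C + Ẇ, so the three rates are Q̇_C = 16.87, Q̇_H = 21.00, Ẇ = 4.130 kW.
COP_R = Q̇_C/Ẇ = 16.87/4.130 = 4.085.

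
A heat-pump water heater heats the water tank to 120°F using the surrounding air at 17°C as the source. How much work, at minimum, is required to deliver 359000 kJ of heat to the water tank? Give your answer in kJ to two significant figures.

36000 kJ

In absolute terms T_C = 290.15 K and T_H = 322.04 K, so ΔT = 31.89 K.
The reversible limit is COP_HP = T_H/ΔT = 10.10, so W_min = Q_H/COP = Q_H·ΔT/T_H.
W_min = 359000 × 31.89/322.04 = 35550 kJ.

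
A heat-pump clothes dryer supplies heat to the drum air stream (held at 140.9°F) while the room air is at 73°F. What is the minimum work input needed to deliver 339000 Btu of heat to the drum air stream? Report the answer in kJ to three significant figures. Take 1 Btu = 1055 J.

40400 kJ

In absolute terms T_C = 295.93 K and T_H = 333.65 K, so ΔT = 37.72 K.
The reversible limit is COP_HP = T_H/ΔT = 8.845, so W_min = Q_H/COP = Q_H·ΔT/T_H.
W_min = 339000 × 37.72/333.65 = 38330 Btu = 40440 kJ.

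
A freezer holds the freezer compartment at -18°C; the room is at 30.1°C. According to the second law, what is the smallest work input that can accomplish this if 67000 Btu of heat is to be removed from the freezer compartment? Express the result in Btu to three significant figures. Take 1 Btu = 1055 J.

12600 Btu

In absolute terms T_C = 255.15 K and T_H = 303.25 K, so ΔT = 48.10 K.
The reversible limit is COP_R = T_C/ΔT = 5.305, so W_min = Q_C/COP = Q_C·ΔT/T_C.
W_min = 67000 × 48.10/255.15 = 12630 Btu.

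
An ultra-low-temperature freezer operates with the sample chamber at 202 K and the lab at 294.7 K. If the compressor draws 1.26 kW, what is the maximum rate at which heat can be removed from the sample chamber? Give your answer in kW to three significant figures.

The reservoir spacing is ΔT = 294.7 − 202 = 92.70 K.
COP_Carnot = T_C/ΔT = 202.00/92.70 = 2.179.
Q̇_max = COP_Carnot × Ẇ = 2.179 × 1.260 kW = 2.746 kW.

2.75 kW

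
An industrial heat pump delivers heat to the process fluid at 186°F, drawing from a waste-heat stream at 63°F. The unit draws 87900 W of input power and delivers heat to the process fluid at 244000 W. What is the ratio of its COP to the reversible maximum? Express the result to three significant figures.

COP_actual = Q̇_H/Ẇ = 244000/87900 = 2.776.
In absolute terms T_C = 290.37 K and T_H = 358.71 K, so ΔT = 68.33 K.
COP_Carnot = T_H/ΔT = 358.71/68.33 = 5.249.
η_II = COP_actual/COP_Carnot = 2.776/5.249 = 0.5288.

0.529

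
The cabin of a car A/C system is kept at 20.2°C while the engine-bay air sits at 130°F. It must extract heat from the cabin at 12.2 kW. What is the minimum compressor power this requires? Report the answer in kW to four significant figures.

1.424 kW

In absolute terms T_C = 293.35 K and T_H = 327.59 K, so ΔT = 34.24 K.
COP_Carnot = T_C/ΔT = 293.35/34.24 = 8.566.
Ẇ_min = Q̇/COP_Carnot = 12.20/8.566 = 1.424 kW.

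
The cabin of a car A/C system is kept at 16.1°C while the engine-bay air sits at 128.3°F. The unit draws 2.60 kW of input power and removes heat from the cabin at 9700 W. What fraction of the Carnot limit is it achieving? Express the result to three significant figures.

Converting, Q̇_C = 9700 W = 9.700 kW, so COP_actual = Q̇_C/Ẇ = 9.700/2.600 = 3.731.
In absolute terms T_C = 289.25 K and T_H = 326.65 K, so ΔT = 37.40 K.
COP_Carnot = T_C/ΔT = 289.25/37.40 = 7.734.
η_II = COP_actual/COP_Carnot = 3.731/7.734 = 0.4824.

0.482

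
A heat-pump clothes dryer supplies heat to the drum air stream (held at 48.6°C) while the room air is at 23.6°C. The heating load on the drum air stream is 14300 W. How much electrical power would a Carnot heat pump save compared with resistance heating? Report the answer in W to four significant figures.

In absolute terms T_C = 296.75 K and T_H = 321.75 K, so ΔT = 25.00 K.
COP_Carnot = T_H/ΔT = 321.75/25.00 = 12.87.
Resistance heating needs Ẇ_res = Q̇_H = 14300 W; the reversible heat pump needs only Ẇ_hp = Q̇_H/COP = 1111 W.
Saving = 14300 − 1111 = 13190 W.

13190 W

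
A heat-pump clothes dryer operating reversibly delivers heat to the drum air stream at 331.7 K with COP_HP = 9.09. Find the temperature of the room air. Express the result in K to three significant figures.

295 K

COP_HP = T_H/(T_H − T_C) gives T_H − T_C = T_H/COP.
With T_H = 331.70 K, T_C = 331.70 × (1 − 1/9.09) = 295.21 K.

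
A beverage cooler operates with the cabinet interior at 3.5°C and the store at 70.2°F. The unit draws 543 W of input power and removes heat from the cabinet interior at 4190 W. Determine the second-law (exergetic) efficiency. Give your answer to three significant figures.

COP_actual = Q̇_C/Ẇ = 4190/543.0 = 7.716.
In absolute terms T_C = 276.65 K and T_H = 294.37 K, so ΔT = 17.72 K.
COP_Carnot = T_C/ΔT = 276.65/17.72 = 15.61.
η_II = COP_actual/COP_Carnot = 7.716/15.61 = 0.4943.

0.494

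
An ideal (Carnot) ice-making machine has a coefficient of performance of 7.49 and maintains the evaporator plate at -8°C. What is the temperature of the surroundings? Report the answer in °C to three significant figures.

COP_R = T_C/(T_H − T_C) gives T_H − T_C = T_C/COP.
With T_C = 265.15 K, T_H = 265.15 × (1 + 1/7.49) = 300.55 K.
Converting, 300.55 K = 27.40°C.

27.4 °C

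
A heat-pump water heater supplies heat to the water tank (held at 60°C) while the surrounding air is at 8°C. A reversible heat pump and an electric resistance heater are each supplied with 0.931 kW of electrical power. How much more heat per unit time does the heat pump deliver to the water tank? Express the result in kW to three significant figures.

5.03 kW

In absolute terms T_C = 281.15 K and T_H = 333.15 K, so ΔT = 52.00 K.
COP_Carnot = T_H/ΔT = 333.15/52.00 = 6.407.
The heat pump delivers Q̇_H = COP × Ẇ = 5.965 kW; the resistance heater delivers Ẇ = 0.9310 kW.
Extra = (COP − 1)·Ẇ = 5.034 kW.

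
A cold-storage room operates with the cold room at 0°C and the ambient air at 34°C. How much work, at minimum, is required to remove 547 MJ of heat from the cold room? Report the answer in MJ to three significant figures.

In absolute terms T_C = 273.15 K and T_H = 307.15 K, so ΔT = 34.00 K.
The reversible limit is COP_R = T_C/ΔT = 8.034, so W_min = Q_C/COP = Q_C·ΔT/T_C.
W_min = 547.0 × 34.00/273.15 = 68.09 MJ.

68.1 MJ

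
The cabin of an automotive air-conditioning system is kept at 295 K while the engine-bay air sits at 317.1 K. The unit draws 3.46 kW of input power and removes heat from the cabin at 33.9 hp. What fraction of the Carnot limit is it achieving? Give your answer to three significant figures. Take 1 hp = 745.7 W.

Converting, Q̇_C = 33.90 hp = 25.28 kW, so COP_actual = Q̇_C/Ẇ = 25.28/3.460 = 7.306.
The reservoir spacing is ΔT = 317.1 − 295 = 22.10 K.
COP_Carnot = T_C/ΔT = 295.00/22.10 = 13.35.
η_II = COP_actual/COP_Carnot = 7.306/13.35 = 0.5473.

0.547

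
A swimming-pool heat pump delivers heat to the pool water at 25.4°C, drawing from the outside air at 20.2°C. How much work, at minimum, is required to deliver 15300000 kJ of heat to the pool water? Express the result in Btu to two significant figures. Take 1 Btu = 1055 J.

250000 Btu

In absolute terms T_C = 293.35 K and T_H = 298.55 K, so ΔT = 5.200 K.
The reversible limit is COP_HP = T_H/ΔT = 57.41, so W_min = Q_H/COP = Q_H·ΔT/T_H.
W_min = 15300000 × 5.200/298.55 = 266500 kJ = 252600 Btu.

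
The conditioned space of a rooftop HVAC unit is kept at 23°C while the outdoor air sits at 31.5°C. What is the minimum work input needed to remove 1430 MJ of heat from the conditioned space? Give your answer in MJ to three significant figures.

In absolute terms T_C = 296.15 K and T_H = 304.65 K, so ΔT = 8.500 K.
The reversible limit is COP_R = T_C/ΔT = 34.84, so W_min = Q_C/COP = Q_C·ΔT/T_C.
W_min = 1430 × 8.500/296.15 = 41.04 MJ.

41.0 MJ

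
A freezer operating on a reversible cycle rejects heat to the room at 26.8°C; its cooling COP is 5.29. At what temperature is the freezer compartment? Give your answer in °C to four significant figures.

-20.89 °C

For a Carnot refrigerator COP_R = T_C/(T_H − T_C), so T_C = COP·T_H/(1 + COP).
With T_H = 299.95 K, T_C = 5.29 × 299.95/6.290 = 252.26 K.
Converting, 252.26 K = -20.89°C.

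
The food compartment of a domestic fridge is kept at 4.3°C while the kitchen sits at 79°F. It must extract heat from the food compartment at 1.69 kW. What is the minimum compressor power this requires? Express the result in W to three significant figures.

133 W

In absolute terms T_C = 277.45 K and T_H = 299.26 K, so ΔT = 21.81 K.
COP_Carnot = T_C/ΔT = 277.45/21.81 = 12.72.
Ẇ_min = Q̇/COP_Carnot = 1.690/12.72 = 0.1329 kW = 132.9 W.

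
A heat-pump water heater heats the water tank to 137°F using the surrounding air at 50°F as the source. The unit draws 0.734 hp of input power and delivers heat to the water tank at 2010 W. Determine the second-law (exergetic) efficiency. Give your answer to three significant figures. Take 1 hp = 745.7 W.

Converting, Q̇_H = 2010 W = 2.695 hp, so COP_actual = Q̇_H/Ẇ = 2.695/0.7340 = 3.672.
In absolute terms T_C = 283.15 K and T_H = 331.48 K, so ΔT = 48.33 K.
COP_Carnot = T_H/ΔT = 331.48/48.33 = 6.858.
η_II = COP_actual/COP_Carnot = 3.672/6.858 = 0.5355.

0.535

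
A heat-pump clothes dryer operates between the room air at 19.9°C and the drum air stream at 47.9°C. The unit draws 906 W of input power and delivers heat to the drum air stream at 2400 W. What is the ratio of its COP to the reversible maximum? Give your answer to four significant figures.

COP_actual = Q̇_H/Ẇ = 2400/906.0 = 2.649.
In absolute terms T_C = 293.05 K and T_H = 321.05 K, so ΔT = 28.00 K.
COP_Carnot = T_H/ΔT = 321.05/28.00 = 11.47.
η_II = COP_actual/COP_Carnot = 2.649/11.47 = 0.2310.

0.2310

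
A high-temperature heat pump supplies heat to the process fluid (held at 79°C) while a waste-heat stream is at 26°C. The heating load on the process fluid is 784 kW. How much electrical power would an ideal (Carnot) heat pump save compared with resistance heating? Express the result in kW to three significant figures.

In absolute terms T_C = 299.15 K and T_H = 352.15 K, so ΔT = 53.00 K.
COP_Carnot = T_H/ΔT = 352.15/53.00 = 6.644.
Resistance heating needs Ẇ_res = Q̇_H = 784.0 kW; the reversible heat pump needs only Ẇ_hp = Q̇_H/COP = 118.0 kW.
Saving = 784.0 − 118.0 = 666.0 kW.

666 kW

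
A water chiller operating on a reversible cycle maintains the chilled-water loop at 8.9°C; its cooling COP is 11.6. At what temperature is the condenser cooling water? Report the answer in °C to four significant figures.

COP_R = T_C/(T_H − T_C) gives T_H − T_C = T_C/COP.
With T_C = 282.05 K, T_H = 282.05 × (1 + 1/11.6) = 306.36 K.
Converting, 306.36 K = 33.21°C.

33.21 °C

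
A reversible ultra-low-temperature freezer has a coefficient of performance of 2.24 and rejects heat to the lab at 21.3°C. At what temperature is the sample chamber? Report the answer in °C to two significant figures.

-70 °C

For a Carnot refrigerator COP_R = T_C/(T_H − T_C), so T_C = COP·T_H/(1 + COP).
With T_H = 294.45 K, T_C = 2.24 × 294.45/3.240 = 203.57 K.
Converting, 203.57 K = -69.58°C.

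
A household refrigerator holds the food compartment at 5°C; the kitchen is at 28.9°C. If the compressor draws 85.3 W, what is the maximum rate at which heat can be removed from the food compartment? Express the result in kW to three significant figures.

0.993 kW

In absolute terms T_C = 278.15 K and T_H = 302.05 K, so ΔT = 23.90 K.
COP_Carnot = T_C/ΔT = 278.15/23.90 = 11.64.
Q̇_max = COP_Carnot × Ẇ = 11.64 × 85.30 W = 992.7 W = 0.9927 kW.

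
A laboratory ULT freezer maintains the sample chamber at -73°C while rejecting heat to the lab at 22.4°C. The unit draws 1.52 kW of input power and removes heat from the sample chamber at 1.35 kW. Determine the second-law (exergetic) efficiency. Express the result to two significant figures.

0.42

COP_actual = Q̇_C/Ẇ = 1.350/1.520 = 0.8882.
In absolute terms T_C = 200.15 K and T_H = 295.55 K, so ΔT = 95.40 K.
COP_Carnot = T_C/ΔT = 200.15/95.40 = 2.098.
η_II = COP_actual/COP_Carnot = 0.8882/2.098 = 0.4233.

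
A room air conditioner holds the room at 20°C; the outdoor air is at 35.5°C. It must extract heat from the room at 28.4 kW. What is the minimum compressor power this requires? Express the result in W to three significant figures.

1500 W

In absolute terms T_C = 293.15 K and T_H = 308.65 K, so ΔT = 15.50 K.
COP_Carnot = T_C/ΔT = 293.15/15.50 = 18.91.
Ẇ_min = Q̇/COP_Carnot = 28.40/18.91 = 1.502 kW = 1502 W.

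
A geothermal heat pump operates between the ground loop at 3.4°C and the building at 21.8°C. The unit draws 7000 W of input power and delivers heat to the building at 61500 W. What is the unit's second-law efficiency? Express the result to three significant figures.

COP_actual = Q̇_H/Ẇ = 61500/7000 = 8.786.
In absolute terms T_C = 276.55 K and T_H = 294.95 K, so ΔT = 18.40 K.
COP_Carnot = T_H/ΔT = 294.95/18.40 = 16.03.
η_II = COP_actual/COP_Carnot = 8.786/16.03 = 0.5481.

0.548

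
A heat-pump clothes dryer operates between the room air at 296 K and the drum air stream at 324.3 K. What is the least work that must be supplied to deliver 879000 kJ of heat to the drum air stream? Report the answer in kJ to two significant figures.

The reservoir spacing is ΔT = 324.3 − 296 = 28.30 K.
The reversible limit is COP_HP = T_H/ΔT = 11.46, so W_min = Q_H/COP = Q_H·ΔT/T_H.
W_min = 879000 × 28.30/324.30 = 76710 kJ.

77000 kJ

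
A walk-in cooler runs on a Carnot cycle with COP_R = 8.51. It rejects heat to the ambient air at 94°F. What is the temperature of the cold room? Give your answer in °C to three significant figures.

2.10 °C

For a Carnot refrigerator COP_R = T_C/(T_H − T_C), so T_C = COP·T_H/(1 + COP).
With T_H = 307.59 K, T_C = 8.51 × 307.59/9.510 = 275.25 K.
Converting, 275.25 K = 2.10°C.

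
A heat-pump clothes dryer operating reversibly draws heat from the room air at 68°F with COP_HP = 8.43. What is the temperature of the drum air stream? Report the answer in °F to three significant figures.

COP_HP = T_H/(T_H − T_C) rearranges to T_H = COP·T_C/(COP − 1).
With T_C = 293.15 K, T_H = 8.43 × 293.15/7.430 = 332.60 K.
Converting, 332.60 K = 139.02°F.

139 °F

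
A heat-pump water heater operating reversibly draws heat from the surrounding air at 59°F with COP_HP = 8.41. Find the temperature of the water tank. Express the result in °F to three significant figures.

COP_HP = T_H/(T_H − T_C) rearranges to T_H = COP·T_C/(COP − 1).
With T_C = 288.15 K, T_H = 8.41 × 288.15/7.410 = 327.04 K.
Converting, 327.04 K = 129.00°F.

129 °F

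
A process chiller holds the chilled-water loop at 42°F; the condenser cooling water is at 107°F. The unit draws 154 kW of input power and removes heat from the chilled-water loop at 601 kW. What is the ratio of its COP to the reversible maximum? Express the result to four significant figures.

0.5056

COP_actual = Q̇_C/Ẇ = 601.0/154.0 = 3.903.
In absolute terms T_C = 278.71 K and T_H = 314.82 K, so ΔT = 36.11 K.
COP_Carnot = T_C/ΔT = 278.71/36.11 = 7.718.
η_II = COP_actual/COP_Carnot = 3.903/7.718 = 0.5056.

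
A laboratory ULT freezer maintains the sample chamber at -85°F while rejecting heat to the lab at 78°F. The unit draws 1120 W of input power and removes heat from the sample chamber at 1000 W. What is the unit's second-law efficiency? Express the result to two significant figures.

0.39

COP_actual = Q̇_C/Ẇ = 1000/1120 = 0.8929.
In absolute terms T_C = 208.15 K and T_H = 298.71 K, so ΔT = 90.56 K.
COP_Carnot = T_C/ΔT = 208.15/90.56 = 2.299.
η_II = COP_actual/COP_Carnot = 0.8929/2.299 = 0.3884.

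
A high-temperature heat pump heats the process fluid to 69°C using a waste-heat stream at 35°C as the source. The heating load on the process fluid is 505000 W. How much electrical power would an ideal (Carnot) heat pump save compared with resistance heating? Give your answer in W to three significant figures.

455000 W

In absolute terms T_C = 308.15 K and T_H = 342.15 K, so ΔT = 34.00 K.
COP_Carnot = T_H/ΔT = 342.15/34.00 = 10.06.
Resistance heating needs Ẇ_res = Q̇_H = 505000 W; the reversible heat pump needs only Ẇ_hp = Q̇_H/COP = 50180 W.
Saving = 505000 − 50180 = 454800 W.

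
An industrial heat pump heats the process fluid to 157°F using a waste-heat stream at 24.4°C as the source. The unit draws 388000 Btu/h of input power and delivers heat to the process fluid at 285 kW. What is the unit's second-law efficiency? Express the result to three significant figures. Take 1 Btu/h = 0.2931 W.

0.330

Converting, Q̇_H = 285.0 kW = 972400 Btu/h, so COP_actual = Q̇_H/Ẇ = 972400/388000 = 2.506.
In absolute terms T_C = 297.55 K and T_H = 342.59 K, so ΔT = 45.04 K.
COP_Carnot = T_H/ΔT = 342.59/45.04 = 7.606.
η_II = COP_actual/COP_Carnot = 2.506/7.606 = 0.3295.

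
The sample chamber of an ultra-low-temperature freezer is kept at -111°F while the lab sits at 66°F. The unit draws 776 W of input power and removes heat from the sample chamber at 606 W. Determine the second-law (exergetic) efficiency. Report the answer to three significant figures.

COP_actual = Q̇_C/Ẇ = 606.0/776.0 = 0.7809.
In absolute terms T_C = 193.71 K and T_H = 292.04 K, so ΔT = 98.33 K.
COP_Carnot = T_C/ΔT = 193.71/98.33 = 1.970.
η_II = COP_actual/COP_Carnot = 0.7809/1.970 = 0.3964.

0.396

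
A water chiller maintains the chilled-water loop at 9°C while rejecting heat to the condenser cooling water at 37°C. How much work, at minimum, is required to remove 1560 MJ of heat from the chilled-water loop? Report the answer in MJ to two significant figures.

In absolute terms T_C = 282.15 K and T_H = 310.15 K, so ΔT = 28.00 K.
The reversible limit is COP_R = T_C/ΔT = 10.08, so W_min = Q_C/COP = Q_C·ΔT/T_C.
W_min = 1560 × 28.00/282.15 = 154.8 MJ.

150 MJ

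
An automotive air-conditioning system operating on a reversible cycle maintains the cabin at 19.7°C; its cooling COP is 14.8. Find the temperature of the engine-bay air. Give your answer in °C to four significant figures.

39.49 °C

COP_R = T_C/(T_H − T_C) gives T_H − T_C = T_C/COP.
With T_C = 292.85 K, T_H = 292.85 × (1 + 1/14.8) = 312.64 K.
Converting, 312.64 K = 39.49°C.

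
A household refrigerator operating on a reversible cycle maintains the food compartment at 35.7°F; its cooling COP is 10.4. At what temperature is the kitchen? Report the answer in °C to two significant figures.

COP_R = T_C/(T_H − T_C) gives T_H − T_C = T_C/COP.
With T_C = 275.21 K, T_H = 275.21 × (1 + 1/10.4) = 301.67 K.
Converting, 301.67 K = 28.52°C.

29 °C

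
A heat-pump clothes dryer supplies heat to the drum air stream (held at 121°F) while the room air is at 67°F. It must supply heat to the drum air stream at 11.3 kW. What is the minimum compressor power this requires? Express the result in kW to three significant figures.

In absolute terms T_C = 292.59 K and T_H = 322.59 K, so ΔT = 30.00 K.
COP_Carnot = T_H/ΔT = 322.59/30.00 = 10.75.
Ẇ_min = Q̇/COP_Carnot = 11.30/10.75 = 1.051 kW.

1.05 kW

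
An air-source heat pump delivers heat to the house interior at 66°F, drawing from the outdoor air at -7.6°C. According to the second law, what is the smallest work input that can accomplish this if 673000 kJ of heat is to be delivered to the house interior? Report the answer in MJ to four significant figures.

In absolute terms T_C = 265.55 K and T_H = 292.04 K, so ΔT = 26.49 K.
The reversible limit is COP_HP = T_H/ΔT = 11.02, so W_min = Q_H/COP = Q_H·ΔT/T_H.
W_min = 673000 × 26.49/292.04 = 61040 kJ = 61.04 MJ.

61.04 MJ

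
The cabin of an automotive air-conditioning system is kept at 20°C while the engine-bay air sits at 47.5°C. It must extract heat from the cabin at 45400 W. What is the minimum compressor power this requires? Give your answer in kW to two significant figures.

4.3 kW

In absolute terms T_C = 293.15 K and T_H = 320.65 K, so ΔT = 27.50 K.
COP_Carnot = T_C/ΔT = 293.15/27.50 = 10.66.
Ẇ_min = Q̇/COP_Carnot = 45400/10.66 = 4259 W = 4.259 kW.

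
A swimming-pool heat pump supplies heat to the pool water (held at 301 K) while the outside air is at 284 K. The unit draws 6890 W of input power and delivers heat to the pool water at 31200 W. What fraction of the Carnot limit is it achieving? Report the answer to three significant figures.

COP_actual = Q̇_H/Ẇ = 31200/6890 = 4.528.
The reservoir spacing is ΔT = 301 − 284 = 17.00 K.
COP_Carnot = T_H/ΔT = 301.00/17.00 = 17.71.
η_II = COP_actual/COP_Carnot = 4.528/17.71 = 0.2558.

0.256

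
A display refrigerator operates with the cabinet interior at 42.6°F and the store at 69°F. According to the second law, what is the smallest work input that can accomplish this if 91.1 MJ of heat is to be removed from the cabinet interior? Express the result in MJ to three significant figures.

4.79 MJ

In absolute terms T_C = 279.04 K and T_H = 293.71 K, so ΔT = 14.67 K.
The reversible limit is COP_R = T_C/ΔT = 19.03, so W_min = Q_C/COP = Q_C·ΔT/T_C.
W_min = 91.10 × 14.67/279.04 = 4.788 MJ.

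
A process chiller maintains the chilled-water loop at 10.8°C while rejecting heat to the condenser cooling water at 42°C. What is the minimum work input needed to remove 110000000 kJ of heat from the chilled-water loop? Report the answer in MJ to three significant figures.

In absolute terms T_C = 283.95 K and T_H = 315.15 K, so ΔT = 31.20 K.
The reversible limit is COP_R = T_C/ΔT = 9.101, so W_min = Q_C/COP = Q_C·ΔT/T_C.
W_min = 110000000 × 31.20/283.95 = 12090000 kJ = 12090 MJ.

12100 MJ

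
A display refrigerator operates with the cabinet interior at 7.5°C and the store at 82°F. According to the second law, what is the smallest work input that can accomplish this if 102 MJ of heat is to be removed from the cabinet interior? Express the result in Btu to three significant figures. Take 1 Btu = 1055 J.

In absolute terms T_C = 280.65 K and T_H = 300.93 K, so ΔT = 20.28 K.
The reversible limit is COP_R = T_C/ΔT = 13.84, so W_min = Q_C/COP = Q_C·ΔT/T_C.
W_min = 102.0 × 20.28/280.65 = 7.370 MJ = 6986 Btu.

6990 Btu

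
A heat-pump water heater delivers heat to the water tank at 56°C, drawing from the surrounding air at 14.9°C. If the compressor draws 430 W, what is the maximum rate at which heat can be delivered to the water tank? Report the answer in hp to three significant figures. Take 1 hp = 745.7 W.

4.62 hp

In absolute terms T_C = 288.05 K and T_H = 329.15 K, so ΔT = 41.10 K.
COP_Carnot = T_H/ΔT = 329.15/41.10 = 8.009.
Q̇_max = COP_Carnot × Ẇ = 8.009 × 430.0 W = 3444 W = 4.618 hp.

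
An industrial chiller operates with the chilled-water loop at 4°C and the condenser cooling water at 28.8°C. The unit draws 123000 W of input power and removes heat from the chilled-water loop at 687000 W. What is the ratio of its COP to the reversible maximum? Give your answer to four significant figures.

COP_actual = Q̇_C/Ẇ = 687000/123000 = 5.585.
In absolute terms T_C = 277.15 K and T_H = 301.95 K, so ΔT = 24.80 K.
COP_Carnot = T_C/ΔT = 277.15/24.80 = 11.18.
η_II = COP_actual/COP_Carnot = 5.585/11.18 = 0.4998.

0.4998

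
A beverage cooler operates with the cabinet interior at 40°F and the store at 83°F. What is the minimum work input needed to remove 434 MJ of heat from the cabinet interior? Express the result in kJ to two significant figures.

37000 kJ

In absolute terms T_C = 277.59 K and T_H = 301.48 K, so ΔT = 23.89 K.
The reversible limit is COP_R = T_C/ΔT = 11.62, so W_min = Q_C/COP = Q_C·ΔT/T_C.
W_min = 434.0 × 23.89/277.59 = 37.35 MJ = 37350 kJ.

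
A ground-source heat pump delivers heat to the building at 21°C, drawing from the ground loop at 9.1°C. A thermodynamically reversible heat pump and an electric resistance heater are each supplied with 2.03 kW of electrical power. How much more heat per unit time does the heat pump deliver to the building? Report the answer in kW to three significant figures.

In absolute terms T_C = 282.25 K and T_H = 294.15 K, so ΔT = 11.90 K.
COP_Carnot = T_H/ΔT = 294.15/11.90 = 24.72.
The heat pump delivers Q̇_H = COP × Ẇ = 50.18 kW; the resistance heater delivers Ẇ = 2.030 kW.
Extra = (COP − 1)·Ẇ = 48.15 kW.

48.1 kW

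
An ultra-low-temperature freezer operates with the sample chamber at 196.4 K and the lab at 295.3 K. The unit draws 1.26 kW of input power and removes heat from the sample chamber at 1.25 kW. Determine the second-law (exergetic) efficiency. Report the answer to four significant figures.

COP_actual = Q̇_C/Ẇ = 1.250/1.260 = 0.9921.
The reservoir spacing is ΔT = 295.3 − 196.4 = 98.90 K.
COP_Carnot = T_C/ΔT = 196.40/98.90 = 1.986.
η_II = COP_actual/COP_Carnot = 0.9921/1.986 = 0.4996.

0.4996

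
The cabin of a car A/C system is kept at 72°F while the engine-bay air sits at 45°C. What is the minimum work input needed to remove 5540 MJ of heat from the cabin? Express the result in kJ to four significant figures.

In absolute terms T_C = 295.37 K and T_H = 318.15 K, so ΔT = 22.78 K.
The reversible limit is COP_R = T_C/ΔT = 12.97, so W_min = Q_C/COP = Q_C·ΔT/T_C.
W_min = 5540 × 22.78/295.37 = 427.2 MJ = 427200 kJ.

427200 kJ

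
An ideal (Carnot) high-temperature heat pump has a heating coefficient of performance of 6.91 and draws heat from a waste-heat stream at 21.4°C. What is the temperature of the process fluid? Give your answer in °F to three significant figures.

COP_HP = T_H/(T_H − T_C) rearranges to T_H = COP·T_C/(COP − 1).
With T_C = 294.55 K, T_H = 6.91 × 294.55/5.910 = 344.39 K.
Converting, 344.39 K = 160.23°F.

160 °F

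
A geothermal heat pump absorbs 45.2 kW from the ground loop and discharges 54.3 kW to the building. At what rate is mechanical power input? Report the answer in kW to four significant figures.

For a cyclic device the first law requires Q̇_H = Q̇_C + Ẇ.
Ẇ = Q̇_H − Q̇_C = 9.100 kW.

9.100 kW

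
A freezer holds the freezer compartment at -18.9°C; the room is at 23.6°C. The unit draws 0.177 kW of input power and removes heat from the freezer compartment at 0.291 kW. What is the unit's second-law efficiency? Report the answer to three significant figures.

COP_actual = Q̇_C/Ẇ = 0.2910/0.1770 = 1.644.
In absolute terms T_C = 254.25 K and T_H = 296.75 K, so ΔT = 42.50 K.
COP_Carnot = T_C/ΔT = 254.25/42.50 = 5.982.
η_II = COP_actual/COP_Carnot = 1.644/5.982 = 0.2748.

0.275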